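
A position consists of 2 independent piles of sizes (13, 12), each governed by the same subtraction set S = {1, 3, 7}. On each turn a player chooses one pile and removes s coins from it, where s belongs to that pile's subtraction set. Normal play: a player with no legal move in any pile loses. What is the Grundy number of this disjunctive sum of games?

1

All piles use S = {1, 3, 7}:
G(0) = 0
G(1) = mex{0} = 1
G(2) = mex{1} = 0
G(3) = mex{0,0} = 1
G(4) = mex{1,1} = 0
G(5) = mex{0,0} = 1
G(6) = mex{1,1} = 0
G(7) = mex{0,0,0} = 1
G(8) = mex{1,1,1} = 0
G(9) = mex{0,0,0} = 1
G(10) = mex{1,1,1} = 0
G(11) = mex{0,0,0} = 1
G(12) = mex{1,1,1} = 0
G(13) = mex{0,0,0} = 1
Pile A: G(13) = 1.
Pile B: G(12) = 0.
Combined Grundy value = 1 ⊕ 0 = 1.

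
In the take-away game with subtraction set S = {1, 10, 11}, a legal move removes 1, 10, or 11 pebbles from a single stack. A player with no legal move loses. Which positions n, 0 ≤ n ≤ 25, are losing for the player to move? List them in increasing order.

G(0) = 0
G(1) = mex{0} = 1
G(2) = mex{1} = 0
G(3) = mex{0} = 1
G(4) = mex{1} = 0
G(5) = mex{0} = 1
G(6) = mex{1} = 0
G(7) = mex{0} = 1
G(8) = mex{1} = 0
G(9) = mex{0} = 1
G(10) = mex{1,0} = 2
G(11) = mex{2,1,0} = 3
G(12) = mex{3,0,1} = 2
G(13) = mex{2,1,0} = 3
G(14) = mex{3,0,1} = 2
G(15) = mex{2,1,0} = 3
G(16) = mex{3,0,1} = 2
G(17) = mex{2,1,0} = 3
G(18) = mex{3,0,1} = 2
G(19) = mex{2,1,0} = 3
G(20) = mex{3,2,1} = 0
G(21) = mex{0,3,2} = 1
G(22) = mex{1,2,3} = 0
G(23) = mex{0,3,2} = 1
G(24) = mex{1,2,3} = 0
G(25) = mex{0,3,2} = 1
P-positions are exactly the n with G(n) = 0.

0, 2, 4, 6, 8, 20, 22, 24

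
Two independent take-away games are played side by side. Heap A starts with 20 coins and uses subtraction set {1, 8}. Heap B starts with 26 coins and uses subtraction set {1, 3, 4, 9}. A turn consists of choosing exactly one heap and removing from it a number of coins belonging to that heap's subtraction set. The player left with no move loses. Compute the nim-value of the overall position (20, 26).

Heap A, S = {1, 8}:
G(0) = 0
G(1) = mex{0} = 1
G(2) = mex{1} = 0
G(3) = mex{0} = 1
G(4) = mex{1} = 0
G(5) = mex{0} = 1
G(6) = mex{1} = 0
G(7) = mex{0} = 1
G(8) = mex{1,0} = 2
G(9) = mex{2,1} = 0
G(10) = mex{0,0} = 1
G(11) = mex{1,1} = 0
G(12) = mex{0,0} = 1
G(13) = mex{1,1} = 0
G(14) = mex{0,0} = 1
G(15) = mex{1,1} = 0
G(16) = mex{0,2} = 1
G(17) = mex{1,0} = 2
G(18) = mex{2,1} = 0
G(19) = mex{0,0} = 1
G(20) = mex{1,1} = 0
G_A(20) = 0.
Heap B, S = {1, 3, 4, 9}:
G(0) = 0
G(1) = mex{0} = 1
G(2) = mex{1} = 0
G(3) = mex{0,0} = 1
G(4) = mex{1,1,0} = 2
G(5) = mex{2,0,1} = 3
G(6) = mex{3,1,0} = 2
G(7) = mex{2,2,1} = 0
G(8) = mex{0,3,2} = 1
G(9) = mex{1,2,3,0} = 4
G(10) = mex{4,0,2,1} = 3
G(11) = mex{3,1,0,0} = 2
G(12) = mex{2,4,1,1} = 0
G(13) = mex{0,3,4,2} = 1
G(14) = mex{1,2,3,3} = 0
G(15) = mex{0,0,2,2} = 1
G(16) = mex{1,1,0,0} = 2
G(17) = mex{2,0,1,1} = 3
G(18) = mex{3,1,0,4} = 2
G(19) = mex{2,2,1,3} = 0
G(20) = mex{0,3,2,2} = 1
G(21) = mex{1,2,3,0} = 4
G(22) = mex{4,0,2,1} = 3
G(23) = mex{3,1,0,0} = 2
G(24) = mex{2,4,1,1} = 0
G(25) = mex{0,3,4,2} = 1
G(26) = mex{1,2,3,3} = 0
G_B(26) = 0.
Combined Grundy value = 0 ⊕ 0 = 0.

0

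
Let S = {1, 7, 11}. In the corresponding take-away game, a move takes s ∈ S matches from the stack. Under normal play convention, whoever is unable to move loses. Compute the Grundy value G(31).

1

n :  0  1  2  3  4  5  6  7  8  9 10 11 12 13 14 15 16 17 18 19 20 21 22 23 24 25 26 27 28 29 30 31
G :  0  1  0  1  0  1  0  1  0  1  0  1  0  1  0  1  0  1  0  1  0  1  0  1  0  1  0  1  0  1  0  1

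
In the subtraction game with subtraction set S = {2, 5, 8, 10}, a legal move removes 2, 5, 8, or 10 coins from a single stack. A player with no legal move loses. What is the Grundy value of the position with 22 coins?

1

G(0) = 0
G(1) = mex{} = 0
G(2) = mex{0} = 1
G(3) = mex{0} = 1
G(4) = mex{1} = 0
G(5) = mex{1,0} = 2
G(6) = mex{0,0} = 1
G(7) = mex{2,1} = 0
G(8) = mex{1,1,0} = 2
G(9) = mex{0,0,0} = 1
G(10) = mex{2,2,1,0} = 3
G(11) = mex{1,1,1,0} = 2
G(12) = mex{3,0,0,1} = 2
G(13) = mex{2,2,2,1} = 0
G(14) = mex{2,1,1,0} = 3
G(15) = mex{0,3,0,2} = 1
G(16) = mex{3,2,2,1} = 0
G(17) = mex{1,2,1,0} = 3
G(18) = mex{0,0,3,2} = 1
G(19) = mex{3,3,2,1} = 0
G(20) = mex{1,1,2,3} = 0
G(21) = mex{0,0,0,2} = 1
G(22) = mex{0,3,3,2} = 1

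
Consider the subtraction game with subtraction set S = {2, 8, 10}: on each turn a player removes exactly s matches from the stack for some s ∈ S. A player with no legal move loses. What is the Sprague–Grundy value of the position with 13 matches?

n :  0  1  2  3  4  5  6  7  8  9 10 11 12 13
G :  0  0  1  1  0  0  1  1  2  2  3  3  2  2

2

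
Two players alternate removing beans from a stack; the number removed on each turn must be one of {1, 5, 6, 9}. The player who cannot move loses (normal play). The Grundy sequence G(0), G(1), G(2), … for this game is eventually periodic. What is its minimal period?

n :  0  1  2  3  4  5  6  7  8  9 10 11 12 13 14 15 16 17 18 19 20 21 22 23 24 25
G :  0  1  0  1  0  1  2  3  2  3  2  3  0  1  0  1  0  1  2  3  2  3  2  3  0  1
G(n+12) = G(n) holds for n = 0,…,8 (a full window of length max(S) = 9), so the sequence is purely periodic with period 12.

12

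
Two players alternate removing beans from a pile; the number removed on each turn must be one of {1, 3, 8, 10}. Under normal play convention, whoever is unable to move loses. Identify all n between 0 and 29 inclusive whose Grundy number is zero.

0, 2, 4, 6, 11, 13, 15, 17, 22, 24, 26, 28

G(0) = 0
G(1) = mex{0} = 1
G(2) = mex{1} = 0
G(3) = mex{0,0} = 1
G(4) = mex{1,1} = 0
G(5) = mex{0,0} = 1
G(6) = mex{1,1} = 0
G(7) = mex{0,0} = 1
G(8) = mex{1,1,0} = 2
G(9) = mex{2,0,1} = 3
G(10) = mex{3,1,0,0} = 2
G(11) = mex{2,2,1,1} = 0
G(12) = mex{0,3,0,0} = 1
G(13) = mex{1,2,1,1} = 0
G(14) = mex{0,0,0,0} = 1
G(15) = mex{1,1,1,1} = 0
G(16) = mex{0,0,2,0} = 1
G(17) = mex{1,1,3,1} = 0
G(18) = mex{0,0,2,2} = 1
G(19) = mex{1,1,0,3} = 2
G(20) = mex{2,0,1,2} = 3
G(21) = mex{3,1,0,0} = 2
G(22) = mex{2,2,1,1} = 0
G(23) = mex{0,3,0,0} = 1
G(24) = mex{1,2,1,1} = 0
G(25) = mex{0,0,0,0} = 1
G(26) = mex{1,1,1,1} = 0
G(27) = mex{0,0,2,0} = 1
G(28) = mex{1,1,3,1} = 0
G(29) = mex{0,0,2,2} = 1
P-positions are exactly the n with G(n) = 0.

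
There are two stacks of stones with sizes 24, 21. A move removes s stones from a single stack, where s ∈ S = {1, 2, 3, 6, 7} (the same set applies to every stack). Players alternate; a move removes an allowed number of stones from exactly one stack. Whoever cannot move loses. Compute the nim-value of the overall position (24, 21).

All stacks use S = {1, 2, 3, 6, 7}:
n :  0  1  2  3  4  5  6  7  8  9 10 11 12 13 14 15 16 17 18 19 20 21 22 23 24
G :  0  1  2  3  0  1  2  3  0  1  2  3  0  1  2  3  0  1  2  3  0  1  2  3  0
Stack A: G(24) = 0.
Stack B: G(21) = 1.
Combined Grundy value = 0 ⊕ 1 = 1.

1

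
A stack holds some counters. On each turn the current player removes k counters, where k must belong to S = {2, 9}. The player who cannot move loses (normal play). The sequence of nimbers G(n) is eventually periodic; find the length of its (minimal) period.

11

G(0) = 0
G(1) = mex{} = 0
G(2) = mex{0} = 1
G(3) = mex{0} = 1
G(4) = mex{1} = 0
G(5) = mex{1} = 0
G(6) = mex{0} = 1
G(7) = mex{0} = 1
G(8) = mex{1} = 0
G(9) = mex{1,0} = 2
G(10) = mex{0,0} = 1
G(11) = mex{2,1} = 0
G(12) = mex{1,1} = 0
G(13) = mex{0,0} = 1
G(14) = mex{0,0} = 1
G(15) = mex{1,1} = 0
G(16) = mex{1,1} = 0
G(17) = mex{0,0} = 1
G(18) = mex{0,2} = 1
G(19) = mex{1,1} = 0
G(20) = mex{1,0} = 2
G(21) = mex{0,0} = 1
G(22) = mex{2,1} = 0
G(23) = mex{1,1} = 0
G(n+11) = G(n) holds for n = 0,…,8 (a full window of length max(S) = 9), so the sequence is purely periodic with period 11.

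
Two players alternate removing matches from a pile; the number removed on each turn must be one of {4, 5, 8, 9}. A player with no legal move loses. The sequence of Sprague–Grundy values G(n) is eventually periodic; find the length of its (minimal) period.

13

n :  0  1  2  3  4  5  6  7  8  9 10 11 12 13 14 15 16 17 18 19 20 21 22 23 24 25 26 27
G :  0  0  0  0  1  1  1  1  2  2  2  2  3  0  0  0  0  1  1  1  1  2  2  2  2  3  0  0
G(n+13) = G(n) holds for n = 0,…,8 (a full window of length max(S) = 9), so the sequence is purely periodic with period 13.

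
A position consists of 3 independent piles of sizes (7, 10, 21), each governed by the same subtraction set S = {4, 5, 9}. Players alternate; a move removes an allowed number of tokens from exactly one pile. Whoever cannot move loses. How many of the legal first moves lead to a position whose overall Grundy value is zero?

3

All piles use S = {4, 5, 9}:
n :  0  1  2  3  4  5  6  7  8  9 10 11 12 13 14 15 16 17 18 19 20 21
G :  0  0  0  0  1  1  1  1  2  2  2  2  3  0  0  0  0  1  1  1  1  2
Pile A: G(7) = 1.
Pile B: G(10) = 2.
Pile C: G(21) = 2.
Combined Grundy value = 1 ⊕ 2 ⊕ 2 = 1.
A winning move leaves total XOR = 0, i.e. changes one component's Grundy value g to g ⊕ X where X is the current total.
Pile A: need g' = 1⊕1 = 0. Options: 7−4→G=0, 7−5→G=0. Hits: 2.
Pile B: need g' = 2⊕1 = 3. Options: 10−4→G=1, 10−5→G=1, 10−9→G=0. Hits: 0.
Pile C: need g' = 2⊕1 = 3. Options: 21−4→G=1, 21−5→G=0, 21−9→G=3. Hits: 1.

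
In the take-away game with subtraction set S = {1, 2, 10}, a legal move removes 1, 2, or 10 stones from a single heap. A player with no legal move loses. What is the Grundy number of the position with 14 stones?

2

n :  0  1  2  3  4  5  6  7  8  9 10 11 12 13 14
G :  0  1  2  0  1  2  0  1  2  0  1  2  0  1  2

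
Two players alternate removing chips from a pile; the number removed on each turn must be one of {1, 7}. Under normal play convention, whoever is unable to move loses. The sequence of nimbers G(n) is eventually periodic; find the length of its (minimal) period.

G(0) = 0
G(1) = mex{0} = 1
G(2) = mex{1} = 0
G(3) = mex{0} = 1
G(4) = mex{1} = 0
G(5) = mex{0} = 1
G(6) = mex{1} = 0
G(7) = mex{0,0} = 1
G(8) = mex{1,1} = 0
G(9) = mex{0,0} = 1
G(10) = mex{1,1} = 0
G(11) = mex{0,0} = 1
G(12) = mex{1,1} = 0
G(13) = mex{0,0} = 1
G(14) = mex{1,1} = 0
G(n+2) = G(n) holds for n = 0,…,6 (a full window of length max(S) = 7), so the sequence is purely periodic with period 2.

2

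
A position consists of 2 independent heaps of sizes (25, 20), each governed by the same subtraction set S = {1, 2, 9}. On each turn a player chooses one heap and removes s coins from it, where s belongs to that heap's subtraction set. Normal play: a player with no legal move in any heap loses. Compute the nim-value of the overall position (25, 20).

All heaps use S = {1, 2, 9}:
G(0) = 0
G(1) = mex{0} = 1
G(2) = mex{1,0} = 2
G(3) = mex{2,1} = 0
G(4) = mex{0,2} = 1
G(5) = mex{1,0} = 2
G(6) = mex{2,1} = 0
G(7) = mex{0,2} = 1
G(8) = mex{1,0} = 2
G(9) = mex{2,1,0} = 3
G(10) = mex{3,2,1} = 0
G(11) = mex{0,3,2} = 1
G(12) = mex{1,0,0} = 2
G(13) = mex{2,1,1} = 0
G(14) = mex{0,2,2} = 1
G(15) = mex{1,0,0} = 2
G(16) = mex{2,1,1} = 0
G(17) = mex{0,2,2} = 1
G(18) = mex{1,0,3} = 2
G(19) = mex{2,1,0} = 3
G(20) = mex{3,2,1} = 0
G(21) = mex{0,3,2} = 1
G(22) = mex{1,0,0} = 2
G(23) = mex{2,1,1} = 0
G(24) = mex{0,2,2} = 1
G(25) = mex{1,0,0} = 2
Heap A: G(25) = 2.
Heap B: G(20) = 0.
Combined Grundy value = 2 ⊕ 0 = 2.

2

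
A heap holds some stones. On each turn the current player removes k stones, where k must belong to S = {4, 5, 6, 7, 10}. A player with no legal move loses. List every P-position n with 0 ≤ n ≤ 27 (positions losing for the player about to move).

0, 1, 2, 3, 14, 15, 16, 17

G(0) = 0
G(1) = mex{} = 0
G(2) = mex{} = 0
G(3) = mex{} = 0
G(4) = mex{0} = 1
G(5) = mex{0,0} = 1
G(6) = mex{0,0,0} = 1
G(7) = mex{0,0,0,0} = 1
G(8) = mex{1,0,0,0} = 2
G(9) = mex{1,1,0,0} = 2
G(10) = mex{1,1,1,0,0} = 2
G(11) = mex{1,1,1,1,0} = 2
G(12) = mex{2,1,1,1,0} = 3
G(13) = mex{2,2,1,1,0} = 3
G(14) = mex{2,2,2,1,1} = 0
G(15) = mex{2,2,2,2,1} = 0
G(16) = mex{3,2,2,2,1} = 0
G(17) = mex{3,3,2,2,1} = 0
G(18) = mex{0,3,3,2,2} = 1
G(19) = mex{0,0,3,3,2} = 1
G(20) = mex{0,0,0,3,2} = 1
G(21) = mex{0,0,0,0,2} = 1
G(22) = mex{1,0,0,0,3} = 2
G(23) = mex{1,1,0,0,3} = 2
G(24) = mex{1,1,1,0,0} = 2
G(25) = mex{1,1,1,1,0} = 2
G(26) = mex{2,1,1,1,0} = 3
G(27) = mex{2,2,1,1,0} = 3
P-positions are exactly the n with G(n) = 0.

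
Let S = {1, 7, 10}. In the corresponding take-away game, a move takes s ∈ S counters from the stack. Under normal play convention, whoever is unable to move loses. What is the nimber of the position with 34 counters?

0

G(0) = 0
G(1) = mex{0} = 1
G(2) = mex{1} = 0
G(3) = mex{0} = 1
G(4) = mex{1} = 0
G(5) = mex{0} = 1
G(6) = mex{1} = 0
G(7) = mex{0,0} = 1
G(8) = mex{1,1} = 0
G(9) = mex{0,0} = 1
G(10) = mex{1,1,0} = 2
G(11) = mex{2,0,1} = 3
G(12) = mex{3,1,0} = 2
G(13) = mex{2,0,1} = 3
G(14) = mex{3,1,0} = 2
G(15) = mex{2,0,1} = 3
G(16) = mex{3,1,0} = 2
G(17) = mex{2,2,1} = 0
G(18) = mex{0,3,0} = 1
G(19) = mex{1,2,1} = 0
G(20) = mex{0,3,2} = 1
G(21) = mex{1,2,3} = 0
G(22) = mex{0,3,2} = 1
G(23) = mex{1,2,3} = 0
G(24) = mex{0,0,2} = 1
G(25) = mex{1,1,3} = 0
G(26) = mex{0,0,2} = 1
G(27) = mex{1,1,0} = 2
G(28) = mex{2,0,1} = 3
G(29) = mex{3,1,0} = 2
G(30) = mex{2,0,1} = 3
G(31) = mex{3,1,0} = 2
G(32) = mex{2,0,1} = 3
G(33) = mex{3,1,0} = 2
G(34) = mex{2,2,1} = 0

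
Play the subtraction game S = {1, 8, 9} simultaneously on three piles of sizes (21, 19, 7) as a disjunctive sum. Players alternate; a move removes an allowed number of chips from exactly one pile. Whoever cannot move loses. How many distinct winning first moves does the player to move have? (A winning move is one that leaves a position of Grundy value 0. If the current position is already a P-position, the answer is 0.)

All piles use S = {1, 8, 9}:
n :  0  1  2  3  4  5  6  7  8  9 10 11 12 13 14 15 16 17 18 19 20 21
G :  0  1  0  1  0  1  0  1  2  3  2  3  2  3  2  3  0  1  0  1  0  1
Pile A: G(21) = 1.
Pile B: G(19) = 1.
Pile C: G(7) = 1.
Combined Grundy value = 1 ⊕ 1 ⊕ 1 = 1.
A winning move leaves total XOR = 0, i.e. changes one component's Grundy value g to g ⊕ X where X is the current total.
Pile A: need g' = 1⊕1 = 0. Options: 21−1→G=0, 21−8→G=3, 21−9→G=2. Hits: 1.
Pile B: need g' = 1⊕1 = 0. Options: 19−1→G=0, 19−8→G=3, 19−9→G=2. Hits: 1.
Pile C: need g' = 1⊕1 = 0. Options: 7−1→G=0. Hits: 1.

3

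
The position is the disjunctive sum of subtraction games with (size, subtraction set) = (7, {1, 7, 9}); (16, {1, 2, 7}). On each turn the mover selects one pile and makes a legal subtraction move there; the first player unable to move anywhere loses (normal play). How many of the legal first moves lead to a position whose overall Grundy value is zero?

Pile A, S = {1, 7, 9}:
n : 0 1 2 3 4 5 6 7
G : 0 1 0 1 0 1 0 1
G_A(7) = 1.
Pile B, S = {1, 2, 7}:
G(0) = 0
G(1) = mex{0} = 1
G(2) = mex{1,0} = 2
G(3) = mex{2,1} = 0
G(4) = mex{0,2} = 1
G(5) = mex{1,0} = 2
G(6) = mex{2,1} = 0
G(7) = mex{0,2,0} = 1
G(8) = mex{1,0,1} = 2
G(9) = mex{2,1,2} = 0
G(10) = mex{0,2,0} = 1
G(11) = mex{1,0,1} = 2
G(12) = mex{2,1,2} = 0
G(13) = mex{0,2,0} = 1
G(14) = mex{1,0,1} = 2
G(15) = mex{2,1,2} = 0
G(16) = mex{0,2,0} = 1
G_B(16) = 1.
Combined Grundy value = 1 ⊕ 1 = 0.
A winning move leaves total XOR = 0, i.e. changes one component's Grundy value g to g ⊕ X where X is the current total.
Pile A: target g' = 1⊕0 = 1, but every legal move changes the Grundy value (mex property), so 0 moves.
Pile B: target g' = 1⊕0 = 1, but every legal move changes the Grundy value (mex property), so 0 moves.

0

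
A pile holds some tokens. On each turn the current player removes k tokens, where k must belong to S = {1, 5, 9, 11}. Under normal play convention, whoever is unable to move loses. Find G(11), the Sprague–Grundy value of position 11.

n :  0  1  2  3  4  5  6  7  8  9 10 11
G :  0  1  0  1  0  1  0  1  0  1  0  1

1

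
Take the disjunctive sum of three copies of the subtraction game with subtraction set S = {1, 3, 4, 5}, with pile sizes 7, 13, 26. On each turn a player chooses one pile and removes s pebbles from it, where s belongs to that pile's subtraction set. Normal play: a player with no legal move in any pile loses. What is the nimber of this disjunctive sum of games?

All piles use S = {1, 3, 4, 5}:
G(0) = 0
G(1) = mex{0} = 1
G(2) = mex{1} = 0
G(3) = mex{0,0} = 1
G(4) = mex{1,1,0} = 2
G(5) = mex{2,0,1,0} = 3
G(6) = mex{3,1,0,1} = 2
G(7) = mex{2,2,1,0} = 3
G(8) = mex{3,3,2,1} = 0
G(9) = mex{0,2,3,2} = 1
G(10) = mex{1,3,2,3} = 0
G(11) = mex{0,0,3,2} = 1
G(12) = mex{1,1,0,3} = 2
G(13) = mex{2,0,1,0} = 3
G(14) = mex{3,1,0,1} = 2
G(15) = mex{2,2,1,0} = 3
G(16) = mex{3,3,2,1} = 0
G(17) = mex{0,2,3,2} = 1
G(18) = mex{1,3,2,3} = 0
G(19) = mex{0,0,3,2} = 1
G(20) = mex{1,1,0,3} = 2
G(21) = mex{2,0,1,0} = 3
G(22) = mex{3,1,0,1} = 2
G(23) = mex{2,2,1,0} = 3
G(24) = mex{3,3,2,1} = 0
G(25) = mex{0,2,3,2} = 1
G(26) = mex{1,3,2,3} = 0
Pile A: G(7) = 3.
Pile B: G(13) = 3.
Pile C: G(26) = 0.
Combined Grundy value = 3 ⊕ 3 ⊕ 0 = 0.

0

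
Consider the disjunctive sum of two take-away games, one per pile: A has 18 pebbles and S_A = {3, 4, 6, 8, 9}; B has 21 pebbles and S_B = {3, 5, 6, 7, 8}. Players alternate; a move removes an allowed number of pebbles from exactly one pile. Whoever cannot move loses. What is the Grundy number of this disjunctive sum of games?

1

Pile A, S = {3, 4, 6, 8, 9}:
G(0) = 0
G(1) = mex{} = 0
G(2) = mex{} = 0
G(3) = mex{0} = 1
G(4) = mex{0,0} = 1
G(5) = mex{0,0} = 1
G(6) = mex{1,0,0} = 2
G(7) = mex{1,1,0} = 2
G(8) = mex{1,1,0,0} = 2
G(9) = mex{2,1,1,0,0} = 3
G(10) = mex{2,2,1,0,0} = 3
G(11) = mex{2,2,1,1,0} = 3
G(12) = mex{3,2,2,1,1} = 0
G(13) = mex{3,3,2,1,1} = 0
G(14) = mex{3,3,2,2,1} = 0
G(15) = mex{0,3,3,2,2} = 1
G(16) = mex{0,0,3,2,2} = 1
G(17) = mex{0,0,3,3,2} = 1
G(18) = mex{1,0,0,3,3} = 2
G_A(18) = 2.
Pile B, S = {3, 5, 6, 7, 8}:
n :  0  1  2  3  4  5  6  7  8  9 10 11 12 13 14 15 16 17 18 19 20 21
G :  0  0  0  1  1  1  2  2  2  3  3  0  0  0  1  1  1  2  2  2  3  3
G_B(21) = 3.
Combined Grundy value = 2 ⊕ 3 = 1.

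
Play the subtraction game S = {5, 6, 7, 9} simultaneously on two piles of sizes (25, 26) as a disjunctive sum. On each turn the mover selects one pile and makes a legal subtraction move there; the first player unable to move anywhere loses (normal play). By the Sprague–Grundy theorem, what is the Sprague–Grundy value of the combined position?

All piles use S = {5, 6, 7, 9}:
G(0) = 0
G(1) = mex{} = 0
G(2) = mex{} = 0
G(3) = mex{} = 0
G(4) = mex{} = 0
G(5) = mex{0} = 1
G(6) = mex{0,0} = 1
G(7) = mex{0,0,0} = 1
G(8) = mex{0,0,0} = 1
G(9) = mex{0,0,0,0} = 1
G(10) = mex{1,0,0,0} = 2
G(11) = mex{1,1,0,0} = 2
G(12) = mex{1,1,1,0} = 2
G(13) = mex{1,1,1,0} = 2
G(14) = mex{1,1,1,1} = 0
G(15) = mex{2,1,1,1} = 0
G(16) = mex{2,2,1,1} = 0
G(17) = mex{2,2,2,1} = 0
G(18) = mex{2,2,2,1} = 0
G(19) = mex{0,2,2,2} = 1
G(20) = mex{0,0,2,2} = 1
G(21) = mex{0,0,0,2} = 1
G(22) = mex{0,0,0,2} = 1
G(23) = mex{0,0,0,0} = 1
G(24) = mex{1,0,0,0} = 2
G(25) = mex{1,1,0,0} = 2
G(26) = mex{1,1,1,0} = 2
Pile A: G(25) = 2.
Pile B: G(26) = 2.
Combined Grundy value = 2 ⊕ 2 = 0.

0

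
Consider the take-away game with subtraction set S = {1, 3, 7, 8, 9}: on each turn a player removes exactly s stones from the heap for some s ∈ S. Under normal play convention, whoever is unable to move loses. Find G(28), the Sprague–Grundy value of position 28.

G(0) = 0
G(1) = mex{0} = 1
G(2) = mex{1} = 0
G(3) = mex{0,0} = 1
G(4) = mex{1,1} = 0
G(5) = mex{0,0} = 1
G(6) = mex{1,1} = 0
G(7) = mex{0,0,0} = 1
G(8) = mex{1,1,1,0} = 2
G(9) = mex{2,0,0,1,0} = 3
G(10) = mex{3,1,1,0,1} = 2
G(11) = mex{2,2,0,1,0} = 3
G(12) = mex{3,3,1,0,1} = 2
G(13) = mex{2,2,0,1,0} = 3
G(14) = mex{3,3,1,0,1} = 2
G(15) = mex{2,2,2,1,0} = 3
G(16) = mex{3,3,3,2,1} = 0
G(17) = mex{0,2,2,3,2} = 1
G(18) = mex{1,3,3,2,3} = 0
G(19) = mex{0,0,2,3,2} = 1
G(20) = mex{1,1,3,2,3} = 0
G(21) = mex{0,0,2,3,2} = 1
G(22) = mex{1,1,3,2,3} = 0
G(23) = mex{0,0,0,3,2} = 1
G(24) = mex{1,1,1,0,3} = 2
G(25) = mex{2,0,0,1,0} = 3
G(26) = mex{3,1,1,0,1} = 2
G(27) = mex{2,2,0,1,0} = 3
G(28) = mex{3,3,1,0,1} = 2

2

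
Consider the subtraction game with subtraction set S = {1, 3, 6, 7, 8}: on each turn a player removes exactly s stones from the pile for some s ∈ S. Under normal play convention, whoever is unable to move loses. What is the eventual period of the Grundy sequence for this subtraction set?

13

n :  0  1  2  3  4  5  6  7  8  9 10 11 12 13 14 15 16 17 18 19 20 21 22 23 24 25 26 27
G :  0  1  0  1  0  1  2  3  2  3  2  3  4  0  1  0  1  0  1  2  3  2  3  2  3  4  0  1
G(n+13) = G(n) holds for n = 0,…,7 (a full window of length max(S) = 8), so the sequence is purely periodic with period 13.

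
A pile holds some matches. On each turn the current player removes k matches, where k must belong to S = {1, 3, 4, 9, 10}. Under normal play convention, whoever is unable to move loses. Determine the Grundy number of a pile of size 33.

0

G(0) = 0
G(1) = mex{0} = 1
G(2) = mex{1} = 0
G(3) = mex{0,0} = 1
G(4) = mex{1,1,0} = 2
G(5) = mex{2,0,1} = 3
G(6) = mex{3,1,0} = 2
G(7) = mex{2,2,1} = 0
G(8) = mex{0,3,2} = 1
G(9) = mex{1,2,3,0} = 4
G(10) = mex{4,0,2,1,0} = 3
G(11) = mex{3,1,0,0,1} = 2
G(12) = mex{2,4,1,1,0} = 3
G(13) = mex{3,3,4,2,1} = 0
G(14) = mex{0,2,3,3,2} = 1
G(15) = mex{1,3,2,2,3} = 0
G(16) = mex{0,0,3,0,2} = 1
G(17) = mex{1,1,0,1,0} = 2
G(18) = mex{2,0,1,4,1} = 3
G(19) = mex{3,1,0,3,4} = 2
G(20) = mex{2,2,1,2,3} = 0
G(21) = mex{0,3,2,3,2} = 1
G(22) = mex{1,2,3,0,3} = 4
G(23) = mex{4,0,2,1,0} = 3
G(24) = mex{3,1,0,0,1} = 2
G(25) = mex{2,4,1,1,0} = 3
G(26) = mex{3,3,4,2,1} = 0
G(27) = mex{0,2,3,3,2} = 1
G(28) = mex{1,3,2,2,3} = 0
G(29) = mex{0,0,3,0,2} = 1
G(30) = mex{1,1,0,1,0} = 2
G(31) = mex{2,0,1,4,1} = 3
G(32) = mex{3,1,0,3,4} = 2
G(33) = mex{2,2,1,2,3} = 0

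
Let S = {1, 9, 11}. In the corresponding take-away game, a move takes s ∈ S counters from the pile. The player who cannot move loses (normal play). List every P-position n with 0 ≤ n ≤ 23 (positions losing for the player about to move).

0, 2, 4, 6, 8, 10, 12, 14, 16, 18, 20, 22

n :  0  1  2  3  4  5  6  7  8  9 10 11 12 13 14 15 16 17 18 19 20 21 22 23
G :  0  1  0  1  0  1  0  1  0  1  0  1  0  1  0  1  0  1  0  1  0  1  0  1
P-positions are exactly the n with G(n) = 0.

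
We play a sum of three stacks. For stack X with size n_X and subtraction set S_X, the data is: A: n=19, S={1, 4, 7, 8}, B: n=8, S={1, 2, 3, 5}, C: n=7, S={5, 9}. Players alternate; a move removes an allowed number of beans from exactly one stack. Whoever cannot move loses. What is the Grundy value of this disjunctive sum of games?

2

Stack A, S = {1, 4, 7, 8}:
G(0) = 0
G(1) = mex{0} = 1
G(2) = mex{1} = 0
G(3) = mex{0} = 1
G(4) = mex{1,0} = 2
G(5) = mex{2,1} = 0
G(6) = mex{0,0} = 1
G(7) = mex{1,1,0} = 2
G(8) = mex{2,2,1,0} = 3
G(9) = mex{3,0,0,1} = 2
G(10) = mex{2,1,1,0} = 3
G(11) = mex{3,2,2,1} = 0
G(12) = mex{0,3,0,2} = 1
G(13) = mex{1,2,1,0} = 3
G(14) = mex{3,3,2,1} = 0
G(15) = mex{0,0,3,2} = 1
G(16) = mex{1,1,2,3} = 0
G(17) = mex{0,3,3,2} = 1
G(18) = mex{1,0,0,3} = 2
G(19) = mex{2,1,1,0} = 3
G_A(19) = 3.
Stack B, S = {1, 2, 3, 5}:
n : 0 1 2 3 4 5 6 7 8
G : 0 1 2 3 0 1 2 3 0
G_B(8) = 0.
Stack C, S = {5, 9}:
G(0) = 0
G(1) = mex{} = 0
G(2) = mex{} = 0
G(3) = mex{} = 0
G(4) = mex{} = 0
G(5) = mex{0} = 1
G(6) = mex{0} = 1
G(7) = mex{0} = 1
G_C(7) = 1.
Combined Grundy value = 3 ⊕ 0 ⊕ 1 = 2.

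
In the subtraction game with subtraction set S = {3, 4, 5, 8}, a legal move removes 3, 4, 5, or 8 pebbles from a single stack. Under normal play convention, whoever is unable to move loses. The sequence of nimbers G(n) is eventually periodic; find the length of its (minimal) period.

11

G(0) = 0
G(1) = mex{} = 0
G(2) = mex{} = 0
G(3) = mex{0} = 1
G(4) = mex{0,0} = 1
G(5) = mex{0,0,0} = 1
G(6) = mex{1,0,0} = 2
G(7) = mex{1,1,0} = 2
G(8) = mex{1,1,1,0} = 2
G(9) = mex{2,1,1,0} = 3
G(10) = mex{2,2,1,0} = 3
G(11) = mex{2,2,2,1} = 0
G(12) = mex{3,2,2,1} = 0
G(13) = mex{3,3,2,1} = 0
G(14) = mex{0,3,3,2} = 1
G(15) = mex{0,0,3,2} = 1
G(16) = mex{0,0,0,2} = 1
G(17) = mex{1,0,0,3} = 2
G(18) = mex{1,1,0,3} = 2
G(19) = mex{1,1,1,0} = 2
G(20) = mex{2,1,1,0} = 3
G(21) = mex{2,2,1,0} = 3
G(22) = mex{2,2,2,1} = 0
G(23) = mex{3,2,2,1} = 0
G(n+11) = G(n) holds for n = 0,…,7 (a full window of length max(S) = 8), so the sequence is purely periodic with period 11.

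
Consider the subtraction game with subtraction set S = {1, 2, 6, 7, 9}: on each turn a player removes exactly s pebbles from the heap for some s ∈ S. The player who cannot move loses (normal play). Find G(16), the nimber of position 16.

G(0) = 0
G(1) = mex{0} = 1
G(2) = mex{1,0} = 2
G(3) = mex{2,1} = 0
G(4) = mex{0,2} = 1
G(5) = mex{1,0} = 2
G(6) = mex{2,1,0} = 3
G(7) = mex{3,2,1,0} = 4
G(8) = mex{4,3,2,1} = 0
G(9) = mex{0,4,0,2,0} = 1
G(10) = mex{1,0,1,0,1} = 2
G(11) = mex{2,1,2,1,2} = 0
G(12) = mex{0,2,3,2,0} = 1
G(13) = mex{1,0,4,3,1} = 2
G(14) = mex{2,1,0,4,2} = 3
G(15) = mex{3,2,1,0,3} = 4
G(16) = mex{4,3,2,1,4} = 0

0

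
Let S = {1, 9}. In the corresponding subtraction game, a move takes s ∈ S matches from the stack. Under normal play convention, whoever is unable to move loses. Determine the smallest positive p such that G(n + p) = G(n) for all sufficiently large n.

G(0) = 0
G(1) = mex{0} = 1
G(2) = mex{1} = 0
G(3) = mex{0} = 1
G(4) = mex{1} = 0
G(5) = mex{0} = 1
G(6) = mex{1} = 0
G(7) = mex{0} = 1
G(8) = mex{1} = 0
G(9) = mex{0,0} = 1
G(10) = mex{1,1} = 0
G(11) = mex{0,0} = 1
G(12) = mex{1,1} = 0
G(13) = mex{0,0} = 1
G(14) = mex{1,1} = 0
G(n+2) = G(n) holds for n = 0,…,8 (a full window of length max(S) = 9), so the sequence is purely periodic with period 2.

2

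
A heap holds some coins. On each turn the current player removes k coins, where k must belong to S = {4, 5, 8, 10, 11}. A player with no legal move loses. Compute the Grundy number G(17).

n :  0  1  2  3  4  5  6  7  8  9 10 11 12 13 14 15 16 17
G :  0  0  0  0  1  1  1  1  2  2  2  2  3  3  3  0  0  0

0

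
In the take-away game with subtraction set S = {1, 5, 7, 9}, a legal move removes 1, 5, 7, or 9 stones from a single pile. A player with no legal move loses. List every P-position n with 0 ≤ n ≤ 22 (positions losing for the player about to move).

G(0) = 0
G(1) = mex{0} = 1
G(2) = mex{1} = 0
G(3) = mex{0} = 1
G(4) = mex{1} = 0
G(5) = mex{0,0} = 1
G(6) = mex{1,1} = 0
G(7) = mex{0,0,0} = 1
G(8) = mex{1,1,1} = 0
G(9) = mex{0,0,0,0} = 1
G(10) = mex{1,1,1,1} = 0
G(11) = mex{0,0,0,0} = 1
G(12) = mex{1,1,1,1} = 0
G(13) = mex{0,0,0,0} = 1
G(14) = mex{1,1,1,1} = 0
G(15) = mex{0,0,0,0} = 1
G(16) = mex{1,1,1,1} = 0
G(17) = mex{0,0,0,0} = 1
G(18) = mex{1,1,1,1} = 0
G(19) = mex{0,0,0,0} = 1
G(20) = mex{1,1,1,1} = 0
G(21) = mex{0,0,0,0} = 1
G(22) = mex{1,1,1,1} = 0
P-positions are exactly the n with G(n) = 0.

0, 2, 4, 6, 8, 10, 12, 14, 16, 18, 20, 22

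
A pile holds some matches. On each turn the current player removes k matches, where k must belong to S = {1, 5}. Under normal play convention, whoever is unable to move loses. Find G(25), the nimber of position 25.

n :  0  1  2  3  4  5  6  7  8  9 10 11 12 13 14 15 16 17 18 19 20 21 22 23 24 25
G :  0  1  0  1  0  1  0  1  0  1  0  1  0  1  0  1  0  1  0  1  0  1  0  1  0  1

1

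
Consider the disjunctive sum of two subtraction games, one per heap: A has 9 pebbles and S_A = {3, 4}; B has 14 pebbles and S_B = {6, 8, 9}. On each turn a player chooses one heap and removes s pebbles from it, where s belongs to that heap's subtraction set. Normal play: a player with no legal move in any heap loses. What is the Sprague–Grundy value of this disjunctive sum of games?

Heap A, S = {3, 4}:
n : 0 1 2 3 4 5 6 7 8 9
G : 0 0 0 1 1 1 2 0 0 0
G_A(9) = 0.
Heap B, S = {6, 8, 9}:
n :  0  1  2  3  4  5  6  7  8  9 10 11 12 13 14
G :  0  0  0  0  0  0  1  1  1  1  1  1  2  2  2
G_B(14) = 2.
Combined Grundy value = 0 ⊕ 2 = 2.

2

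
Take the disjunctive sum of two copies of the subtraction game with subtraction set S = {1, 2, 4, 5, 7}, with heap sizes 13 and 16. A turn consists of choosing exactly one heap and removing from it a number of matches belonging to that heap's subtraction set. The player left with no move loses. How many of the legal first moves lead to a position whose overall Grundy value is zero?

All heaps use S = {1, 2, 4, 5, 7}:
G(0) = 0
G(1) = mex{0} = 1
G(2) = mex{1,0} = 2
G(3) = mex{2,1} = 0
G(4) = mex{0,2,0} = 1
G(5) = mex{1,0,1,0} = 2
G(6) = mex{2,1,2,1} = 0
G(7) = mex{0,2,0,2,0} = 1
G(8) = mex{1,0,1,0,1} = 2
G(9) = mex{2,1,2,1,2} = 0
G(10) = mex{0,2,0,2,0} = 1
G(11) = mex{1,0,1,0,1} = 2
G(12) = mex{2,1,2,1,2} = 0
G(13) = mex{0,2,0,2,0} = 1
G(14) = mex{1,0,1,0,1} = 2
G(15) = mex{2,1,2,1,2} = 0
G(16) = mex{0,2,0,2,0} = 1
Heap A: G(13) = 1.
Heap B: G(16) = 1.
Combined Grundy value = 1 ⊕ 1 = 0.
A winning move leaves total XOR = 0, i.e. changes one component's Grundy value g to g ⊕ X where X is the current total.
Heap A: target g' = 1⊕0 = 1, but every legal move changes the Grundy value (mex property), so 0 moves.
Heap B: target g' = 1⊕0 = 1, but every legal move changes the Grundy value (mex property), so 0 moves.

0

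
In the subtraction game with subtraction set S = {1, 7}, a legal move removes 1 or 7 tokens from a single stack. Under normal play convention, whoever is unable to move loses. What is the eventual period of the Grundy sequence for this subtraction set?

2

n :  0  1  2  3  4  5  6  7  8  9 10 11 12 13 14
G :  0  1  0  1  0  1  0  1  0  1  0  1  0  1  0
G(n+2) = G(n) holds for n = 0,…,6 (a full window of length max(S) = 7), so the sequence is purely periodic with period 2.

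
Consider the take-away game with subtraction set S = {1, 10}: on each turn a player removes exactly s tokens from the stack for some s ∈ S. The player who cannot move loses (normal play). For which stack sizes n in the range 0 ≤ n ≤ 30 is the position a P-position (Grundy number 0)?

n :  0  1  2  3  4  5  6  7  8  9 10 11 12 13 14 15 16 17 18 19 20 21 22 23 24 25 26 27 28 29 30
G :  0  1  0  1  0  1  0  1  0  1  2  0  1  0  1  0  1  0  1  0  1  2  0  1  0  1  0  1  0  1  0
P-positions are exactly the n with G(n) = 0.

0, 2, 4, 6, 8, 11, 13, 15, 17, 19, 22, 24, 26, 28, 30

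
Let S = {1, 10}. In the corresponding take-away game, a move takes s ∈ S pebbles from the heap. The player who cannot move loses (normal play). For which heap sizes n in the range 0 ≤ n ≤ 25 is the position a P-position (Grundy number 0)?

0, 2, 4, 6, 8, 11, 13, 15, 17, 19, 22, 24

G(0) = 0
G(1) = mex{0} = 1
G(2) = mex{1} = 0
G(3) = mex{0} = 1
G(4) = mex{1} = 0
G(5) = mex{0} = 1
G(6) = mex{1} = 0
G(7) = mex{0} = 1
G(8) = mex{1} = 0
G(9) = mex{0} = 1
G(10) = mex{1,0} = 2
G(11) = mex{2,1} = 0
G(12) = mex{0,0} = 1
G(13) = mex{1,1} = 0
G(14) = mex{0,0} = 1
G(15) = mex{1,1} = 0
G(16) = mex{0,0} = 1
G(17) = mex{1,1} = 0
G(18) = mex{0,0} = 1
G(19) = mex{1,1} = 0
G(20) = mex{0,2} = 1
G(21) = mex{1,0} = 2
G(22) = mex{2,1} = 0
G(23) = mex{0,0} = 1
G(24) = mex{1,1} = 0
G(25) = mex{0,0} = 1
P-positions are exactly the n with G(n) = 0.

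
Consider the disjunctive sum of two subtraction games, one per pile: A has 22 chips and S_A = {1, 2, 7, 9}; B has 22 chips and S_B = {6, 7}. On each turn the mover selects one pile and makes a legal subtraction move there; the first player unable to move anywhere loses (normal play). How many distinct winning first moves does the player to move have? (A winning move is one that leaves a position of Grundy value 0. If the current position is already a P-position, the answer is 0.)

Pile A, S = {1, 2, 7, 9}:
n :  0  1  2  3  4  5  6  7  8  9 10 11 12 13 14 15 16 17 18 19 20 21 22
G :  0  1  2  0  1  2  0  1  2  3  4  0  1  2  0  1  2  0  1  2  3  4  0
G_A(22) = 0.
Pile B, S = {6, 7}:
G(0) = 0
G(1) = mex{} = 0
G(2) = mex{} = 0
G(3) = mex{} = 0
G(4) = mex{} = 0
G(5) = mex{} = 0
G(6) = mex{0} = 1
G(7) = mex{0,0} = 1
G(8) = mex{0,0} = 1
G(9) = mex{0,0} = 1
G(10) = mex{0,0} = 1
G(11) = mex{0,0} = 1
G(12) = mex{1,0} = 2
G(13) = mex{1,1} = 0
G(14) = mex{1,1} = 0
G(15) = mex{1,1} = 0
G(16) = mex{1,1} = 0
G(17) = mex{1,1} = 0
G(18) = mex{2,1} = 0
G(19) = mex{0,2} = 1
G(20) = mex{0,0} = 1
G(21) = mex{0,0} = 1
G(22) = mex{0,0} = 1
G_B(22) = 1.
Combined Grundy value = 0 ⊕ 1 = 1.
A winning move leaves total XOR = 0, i.e. changes one component's Grundy value g to g ⊕ X where X is the current total.
Pile A: need g' = 0⊕1 = 1. Options: 22−1→G=4, 22−2→G=3, 22−7→G=1, 22−9→G=2. Hits: 1.
Pile B: need g' = 1⊕1 = 0. Options: 22−6→G=0, 22−7→G=0. Hits: 2.

3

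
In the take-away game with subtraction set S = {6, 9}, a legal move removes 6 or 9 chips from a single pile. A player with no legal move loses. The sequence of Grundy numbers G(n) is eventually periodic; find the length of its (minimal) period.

15

n :  0  1  2  3  4  5  6  7  8  9 10 11 12 13 14 15 16 17 18 19 20 21 22 23 24 25 26 27 28 29 30 31
G :  0  0  0  0  0  0  1  1  1  1  1  1  2  2  2  0  0  0  0  0  0  1  1  1  1  1  1  2  2  2  0  0
G(n+15) = G(n) holds for n = 0,…,8 (a full window of length max(S) = 9), so the sequence is purely periodic with period 15.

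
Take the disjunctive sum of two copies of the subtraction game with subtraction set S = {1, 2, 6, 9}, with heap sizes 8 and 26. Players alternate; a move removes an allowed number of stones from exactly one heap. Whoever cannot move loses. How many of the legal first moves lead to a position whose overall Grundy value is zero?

2

All heaps use S = {1, 2, 6, 9}:
G(0) = 0
G(1) = mex{0} = 1
G(2) = mex{1,0} = 2
G(3) = mex{2,1} = 0
G(4) = mex{0,2} = 1
G(5) = mex{1,0} = 2
G(6) = mex{2,1,0} = 3
G(7) = mex{3,2,1} = 0
G(8) = mex{0,3,2} = 1
G(9) = mex{1,0,0,0} = 2
G(10) = mex{2,1,1,1} = 0
G(11) = mex{0,2,2,2} = 1
G(12) = mex{1,0,3,0} = 2
G(13) = mex{2,1,0,1} = 3
G(14) = mex{3,2,1,2} = 0
G(15) = mex{0,3,2,3} = 1
G(16) = mex{1,0,0,0} = 2
G(17) = mex{2,1,1,1} = 0
G(18) = mex{0,2,2,2} = 1
G(19) = mex{1,0,3,0} = 2
G(20) = mex{2,1,0,1} = 3
G(21) = mex{3,2,1,2} = 0
G(22) = mex{0,3,2,3} = 1
G(23) = mex{1,0,0,0} = 2
G(24) = mex{2,1,1,1} = 0
G(25) = mex{0,2,2,2} = 1
G(26) = mex{1,0,3,0} = 2
Heap A: G(8) = 1.
Heap B: G(26) = 2.
Combined Grundy value = 1 ⊕ 2 = 3.
A winning move leaves total XOR = 0, i.e. changes one component's Grundy value g to g ⊕ X where X is the current total.
Heap A: need g' = 1⊕3 = 2. Options: 8−1→G=0, 8−2→G=3, 8−6→G=2. Hits: 1.
Heap B: need g' = 2⊕3 = 1. Options: 26−1→G=1, 26−2→G=0, 26−6→G=3, 26−9→G=0. Hits: 1.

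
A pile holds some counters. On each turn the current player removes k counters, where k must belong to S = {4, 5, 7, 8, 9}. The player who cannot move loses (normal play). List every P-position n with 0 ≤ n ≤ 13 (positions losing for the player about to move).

n :  0  1  2  3  4  5  6  7  8  9 10 11 12 13
G :  0  0  0  0  1  1  1  1  2  2  2  2  3  0
P-positions are exactly the n with G(n) = 0.

0, 1, 2, 3, 13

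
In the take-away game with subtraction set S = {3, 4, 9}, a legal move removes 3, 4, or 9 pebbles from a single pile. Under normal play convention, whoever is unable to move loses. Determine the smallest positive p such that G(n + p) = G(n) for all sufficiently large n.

G(0) = 0
G(1) = mex{} = 0
G(2) = mex{} = 0
G(3) = mex{0} = 1
G(4) = mex{0,0} = 1
G(5) = mex{0,0} = 1
G(6) = mex{1,0} = 2
G(7) = mex{1,1} = 0
G(8) = mex{1,1} = 0
G(9) = mex{2,1,0} = 3
G(10) = mex{0,2,0} = 1
G(11) = mex{0,0,0} = 1
G(12) = mex{3,0,1} = 2
G(13) = mex{1,3,1} = 0
G(14) = mex{1,1,1} = 0
G(15) = mex{2,1,2} = 0
G(16) = mex{0,2,0} = 1
G(17) = mex{0,0,0} = 1
G(18) = mex{0,0,3} = 1
G(19) = mex{1,0,1} = 2
G(20) = mex{1,1,1} = 0
G(21) = mex{1,1,2} = 0
G(22) = mex{2,1,0} = 3
G(23) = mex{0,2,0} = 1
G(24) = mex{0,0,0} = 1
G(25) = mex{3,0,1} = 2
G(26) = mex{1,3,1} = 0
G(27) = mex{1,1,1} = 0
G(n+13) = G(n) holds for n = 0,…,8 (a full window of length max(S) = 9), so the sequence is purely periodic with period 13.

13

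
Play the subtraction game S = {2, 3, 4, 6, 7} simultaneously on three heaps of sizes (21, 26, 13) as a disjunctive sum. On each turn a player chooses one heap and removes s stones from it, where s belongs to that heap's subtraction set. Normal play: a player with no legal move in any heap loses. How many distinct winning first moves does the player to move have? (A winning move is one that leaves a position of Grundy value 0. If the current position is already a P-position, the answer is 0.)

All heaps use S = {2, 3, 4, 6, 7}:
G(0) = 0
G(1) = mex{} = 0
G(2) = mex{0} = 1
G(3) = mex{0,0} = 1
G(4) = mex{1,0,0} = 2
G(5) = mex{1,1,0} = 2
G(6) = mex{2,1,1,0} = 3
G(7) = mex{2,2,1,0,0} = 3
G(8) = mex{3,2,2,1,0} = 4
G(9) = mex{3,3,2,1,1} = 0
G(10) = mex{4,3,3,2,1} = 0
G(11) = mex{0,4,3,2,2} = 1
G(12) = mex{0,0,4,3,2} = 1
G(13) = mex{1,0,0,3,3} = 2
G(14) = mex{1,1,0,4,3} = 2
G(15) = mex{2,1,1,0,4} = 3
G(16) = mex{2,2,1,0,0} = 3
G(17) = mex{3,2,2,1,0} = 4
G(18) = mex{3,3,2,1,1} = 0
G(19) = mex{4,3,3,2,1} = 0
G(20) = mex{0,4,3,2,2} = 1
G(21) = mex{0,0,4,3,2} = 1
G(22) = mex{1,0,0,3,3} = 2
G(23) = mex{1,1,0,4,3} = 2
G(24) = mex{2,1,1,0,4} = 3
G(25) = mex{2,2,1,0,0} = 3
G(26) = mex{3,2,2,1,0} = 4
Heap A: G(21) = 1.
Heap B: G(26) = 4.
Heap C: G(13) = 2.
Combined Grundy value = 1 ⊕ 4 ⊕ 2 = 7.
A winning move leaves total XOR = 0, i.e. changes one component's Grundy value g to g ⊕ X where X is the current total.
Heap A: need g' = 1⊕7 = 6. Options: 21−2→G=0, 21−3→G=0, 21−4→G=4, 21−6→G=3, 21−7→G=2. Hits: 0.
Heap B: need g' = 4⊕7 = 3. Options: 26−2→G=3, 26−3→G=2, 26−4→G=2, 26−6→G=1, 26−7→G=0. Hits: 1.
Heap C: need g' = 2⊕7 = 5. Options: 13−2→G=1, 13−3→G=0, 13−4→G=0, 13−6→G=3, 13−7→G=3. Hits: 0.

1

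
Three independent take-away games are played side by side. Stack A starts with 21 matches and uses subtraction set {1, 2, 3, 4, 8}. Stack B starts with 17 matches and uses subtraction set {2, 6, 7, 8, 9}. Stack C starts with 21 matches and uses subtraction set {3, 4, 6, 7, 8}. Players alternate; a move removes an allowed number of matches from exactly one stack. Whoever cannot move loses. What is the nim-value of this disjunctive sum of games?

3

Stack A, S = {1, 2, 3, 4, 8}:
G(0) = 0
G(1) = mex{0} = 1
G(2) = mex{1,0} = 2
G(3) = mex{2,1,0} = 3
G(4) = mex{3,2,1,0} = 4
G(5) = mex{4,3,2,1} = 0
G(6) = mex{0,4,3,2} = 1
G(7) = mex{1,0,4,3} = 2
G(8) = mex{2,1,0,4,0} = 3
G(9) = mex{3,2,1,0,1} = 4
G(10) = mex{4,3,2,1,2} = 0
G(11) = mex{0,4,3,2,3} = 1
G(12) = mex{1,0,4,3,4} = 2
G(13) = mex{2,1,0,4,0} = 3
G(14) = mex{3,2,1,0,1} = 4
G(15) = mex{4,3,2,1,2} = 0
G(16) = mex{0,4,3,2,3} = 1
G(17) = mex{1,0,4,3,4} = 2
G(18) = mex{2,1,0,4,0} = 3
G(19) = mex{3,2,1,0,1} = 4
G(20) = mex{4,3,2,1,2} = 0
G(21) = mex{0,4,3,2,3} = 1
G_A(21) = 1.
Stack B, S = {2, 6, 7, 8, 9}:
n :  0  1  2  3  4  5  6  7  8  9 10 11 12 13 14 15 16 17
G :  0  0  1  1  0  0  1  1  2  2  3  3  2  2  3  0  0  1
G_B(17) = 1.
Stack C, S = {3, 4, 6, 7, 8}:
n :  0  1  2  3  4  5  6  7  8  9 10 11 12 13 14 15 16 17 18 19 20 21
G :  0  0  0  1  1  1  2  2  2  3  3  0  0  0  1  1  1  2  2  2  3  3
G_C(21) = 3.
Combined Grundy value = 1 ⊕ 1 ⊕ 3 = 3.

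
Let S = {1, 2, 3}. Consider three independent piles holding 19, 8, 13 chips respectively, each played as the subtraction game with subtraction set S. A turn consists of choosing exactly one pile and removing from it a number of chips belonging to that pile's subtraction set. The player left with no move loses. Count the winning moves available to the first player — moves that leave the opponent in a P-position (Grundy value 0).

3

All piles use S = {1, 2, 3}:
G(0) = 0
G(1) = mex{0} = 1
G(2) = mex{1,0} = 2
G(3) = mex{2,1,0} = 3
G(4) = mex{3,2,1} = 0
G(5) = mex{0,3,2} = 1
G(6) = mex{1,0,3} = 2
G(7) = mex{2,1,0} = 3
G(8) = mex{3,2,1} = 0
G(9) = mex{0,3,2} = 1
G(10) = mex{1,0,3} = 2
G(11) = mex{2,1,0} = 3
G(12) = mex{3,2,1} = 0
G(13) = mex{0,3,2} = 1
G(14) = mex{1,0,3} = 2
G(15) = mex{2,1,0} = 3
G(16) = mex{3,2,1} = 0
G(17) = mex{0,3,2} = 1
G(18) = mex{1,0,3} = 2
G(19) = mex{2,1,0} = 3
Pile A: G(19) = 3.
Pile B: G(8) = 0.
Pile C: G(13) = 1.
Combined Grundy value = 3 ⊕ 0 ⊕ 1 = 2.
A winning move leaves total XOR = 0, i.e. changes one component's Grundy value g to g ⊕ X where X is the current total.
Pile A: need g' = 3⊕2 = 1. Options: 19−1→G=2, 19−2→G=1, 19−3→G=0. Hits: 1.
Pile B: need g' = 0⊕2 = 2. Options: 8−1→G=3, 8−2→G=2, 8−3→G=1. Hits: 1.
Pile C: need g' = 1⊕2 = 3. Options: 13−1→G=0, 13−2→G=3, 13−3→G=2. Hits: 1.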